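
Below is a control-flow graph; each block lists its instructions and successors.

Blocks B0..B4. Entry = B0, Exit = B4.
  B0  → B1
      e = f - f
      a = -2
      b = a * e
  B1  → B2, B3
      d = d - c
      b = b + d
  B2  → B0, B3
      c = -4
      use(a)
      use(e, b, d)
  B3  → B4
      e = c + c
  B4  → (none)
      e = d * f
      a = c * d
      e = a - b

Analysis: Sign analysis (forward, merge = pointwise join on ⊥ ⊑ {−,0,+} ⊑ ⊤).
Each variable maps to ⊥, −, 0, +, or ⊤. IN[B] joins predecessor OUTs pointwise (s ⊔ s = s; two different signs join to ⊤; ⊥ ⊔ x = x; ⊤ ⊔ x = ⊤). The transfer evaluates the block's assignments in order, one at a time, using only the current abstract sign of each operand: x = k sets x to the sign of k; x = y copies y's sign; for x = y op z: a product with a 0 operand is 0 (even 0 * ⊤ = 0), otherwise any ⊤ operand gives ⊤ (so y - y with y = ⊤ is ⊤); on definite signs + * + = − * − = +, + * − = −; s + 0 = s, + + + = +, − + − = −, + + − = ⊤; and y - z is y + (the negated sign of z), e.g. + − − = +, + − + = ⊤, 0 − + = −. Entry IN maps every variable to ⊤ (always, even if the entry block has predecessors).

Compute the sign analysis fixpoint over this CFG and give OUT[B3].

Answer: {a: -, b: ⊤, c: ⊤, d: ⊤, e: ⊤, f: ⊤}

Derivation:
Per-block solution:
  B0: | IN=(all ⊤) | OUT={a:-; rest ⊤}
  B1: | IN={a:-; rest ⊤} | OUT={a:-; rest ⊤}
  B2: | IN={a:-; rest ⊤} | OUT={a:-, c:-; rest ⊤}
  B3: | IN={a:-; rest ⊤} | OUT={a:-; rest ⊤}
  B4: | IN={a:-; rest ⊤} | OUT=(all ⊤)

Merge at B3: IN[B3] = OUT[B1] ⊔ OUT[B2] = {a: -, b: ⊤, c: ⊤, d: ⊤, e: ⊤, f: ⊤}
Applying B3's transfer function to that IN value gives OUT[B3] (row B3 above).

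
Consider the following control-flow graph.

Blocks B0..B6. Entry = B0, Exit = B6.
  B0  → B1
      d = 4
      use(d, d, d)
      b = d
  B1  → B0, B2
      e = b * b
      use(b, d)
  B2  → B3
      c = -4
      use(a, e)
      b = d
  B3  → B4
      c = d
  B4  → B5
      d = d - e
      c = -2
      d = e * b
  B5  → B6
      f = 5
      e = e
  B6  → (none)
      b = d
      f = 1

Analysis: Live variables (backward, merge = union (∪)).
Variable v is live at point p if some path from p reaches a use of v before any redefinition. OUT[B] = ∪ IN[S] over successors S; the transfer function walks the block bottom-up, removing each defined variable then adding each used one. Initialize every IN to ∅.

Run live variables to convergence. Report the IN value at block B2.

Answer: {a, d, e}

Trace:
Per-block solution:
  B0:   IN={a}   OUT={a, b, d}
  B1:   IN={a, b, d}   OUT={a, d, e}
  B2:   IN={a, d, e}   OUT={b, d, e}
  B3:   IN={b, d, e}   OUT={b, d, e}
  B4:   IN={b, d, e}   OUT={d, e}
  B5:   IN={d, e}   OUT={d}
  B6:   IN={d}   OUT={}

Merge at B2: OUT[B2] = IN[B3] = {b, d, e}
Applying B2's transfer function to that OUT value gives IN[B2] (row B2 above).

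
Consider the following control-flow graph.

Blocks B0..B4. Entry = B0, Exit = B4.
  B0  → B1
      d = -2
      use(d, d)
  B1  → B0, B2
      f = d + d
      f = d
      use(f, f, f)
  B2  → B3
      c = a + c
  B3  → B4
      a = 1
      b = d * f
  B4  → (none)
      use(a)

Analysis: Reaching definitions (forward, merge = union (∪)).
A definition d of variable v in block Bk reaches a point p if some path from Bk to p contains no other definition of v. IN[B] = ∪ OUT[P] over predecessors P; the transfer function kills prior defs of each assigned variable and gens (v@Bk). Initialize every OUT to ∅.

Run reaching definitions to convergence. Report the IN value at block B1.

Per-block solution:
  B0: | IN={d@B0, f@B1} | OUT={d@B0, f@B1}
  B1: | IN={d@B0, f@B1} | OUT={d@B0, f@B1}
  B2: | IN={d@B0, f@B1} | OUT={c@B2, d@B0, f@B1}
  B3: | IN={c@B2, d@B0, f@B1} | OUT={a@B3, b@B3, c@B2, d@B0, f@B1}
  B4: | IN={a@B3, b@B3, c@B2, d@B0, f@B1} | OUT={a@B3, b@B3, c@B2, d@B0, f@B1}

Merge at B1: IN[B1] = OUT[B0] = {d@B0, f@B1}

Answer: {d@B0, f@B1}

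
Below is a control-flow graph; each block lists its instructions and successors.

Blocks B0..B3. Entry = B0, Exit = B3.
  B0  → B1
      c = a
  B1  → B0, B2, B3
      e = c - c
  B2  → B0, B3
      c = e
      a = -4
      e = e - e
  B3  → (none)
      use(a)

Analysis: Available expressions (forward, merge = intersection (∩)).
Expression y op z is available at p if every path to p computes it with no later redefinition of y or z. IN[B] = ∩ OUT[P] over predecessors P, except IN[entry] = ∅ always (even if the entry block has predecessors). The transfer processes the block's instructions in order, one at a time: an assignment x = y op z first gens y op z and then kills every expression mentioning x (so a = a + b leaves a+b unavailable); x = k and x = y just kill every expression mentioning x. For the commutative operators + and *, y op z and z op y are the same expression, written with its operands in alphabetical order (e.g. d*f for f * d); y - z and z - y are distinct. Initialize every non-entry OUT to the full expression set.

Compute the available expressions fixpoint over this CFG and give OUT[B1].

Fixpoint table:
  B0: | IN={} | OUT={}
  B1: | IN={} | OUT={c-c}
  B2: | IN={c-c} | OUT={}
  B3: | IN={} | OUT={}

Merge at B1: IN[B1] = OUT[B0] = {}
Applying B1's transfer function to that IN value gives OUT[B1] (row B1 above).

Answer: {c-c}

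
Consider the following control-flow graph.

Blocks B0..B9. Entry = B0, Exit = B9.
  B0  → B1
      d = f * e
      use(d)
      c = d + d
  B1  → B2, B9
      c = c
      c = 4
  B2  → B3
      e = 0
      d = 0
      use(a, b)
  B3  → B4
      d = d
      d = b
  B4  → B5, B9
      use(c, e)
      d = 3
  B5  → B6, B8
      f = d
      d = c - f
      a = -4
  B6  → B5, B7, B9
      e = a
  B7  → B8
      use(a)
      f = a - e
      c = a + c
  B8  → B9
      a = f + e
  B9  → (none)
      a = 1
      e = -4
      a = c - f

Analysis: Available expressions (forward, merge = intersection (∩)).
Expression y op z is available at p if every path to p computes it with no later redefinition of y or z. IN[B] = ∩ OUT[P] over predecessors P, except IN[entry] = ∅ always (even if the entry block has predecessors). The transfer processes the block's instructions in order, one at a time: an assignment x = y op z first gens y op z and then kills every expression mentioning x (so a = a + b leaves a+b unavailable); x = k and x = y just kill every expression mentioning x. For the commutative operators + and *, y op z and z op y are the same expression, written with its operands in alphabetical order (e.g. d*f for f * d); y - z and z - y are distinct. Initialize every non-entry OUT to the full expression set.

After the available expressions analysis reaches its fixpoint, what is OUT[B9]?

Fixpoint table:
  B0:  IN={}  OUT={d+d, e*f}
  B1:  IN={d+d, e*f}  OUT={d+d, e*f}
  B2:  IN={d+d, e*f}  OUT={}
  B3:  IN={}  OUT={}
  B4:  IN={}  OUT={}
  B5:  IN={}  OUT={c-f}
  B6:  IN={c-f}  OUT={c-f}
  B7:  IN={c-f}  OUT={a-e}
  B8:  IN={}  OUT={e+f}
  B9:  IN={}  OUT={c-f}

Merge at B9: IN[B9] = OUT[B1] ∩ OUT[B4] ∩ OUT[B6] ∩ OUT[B8] = {}
Applying B9's transfer function to that IN value gives OUT[B9] (row B9 above).

Answer: {c-f}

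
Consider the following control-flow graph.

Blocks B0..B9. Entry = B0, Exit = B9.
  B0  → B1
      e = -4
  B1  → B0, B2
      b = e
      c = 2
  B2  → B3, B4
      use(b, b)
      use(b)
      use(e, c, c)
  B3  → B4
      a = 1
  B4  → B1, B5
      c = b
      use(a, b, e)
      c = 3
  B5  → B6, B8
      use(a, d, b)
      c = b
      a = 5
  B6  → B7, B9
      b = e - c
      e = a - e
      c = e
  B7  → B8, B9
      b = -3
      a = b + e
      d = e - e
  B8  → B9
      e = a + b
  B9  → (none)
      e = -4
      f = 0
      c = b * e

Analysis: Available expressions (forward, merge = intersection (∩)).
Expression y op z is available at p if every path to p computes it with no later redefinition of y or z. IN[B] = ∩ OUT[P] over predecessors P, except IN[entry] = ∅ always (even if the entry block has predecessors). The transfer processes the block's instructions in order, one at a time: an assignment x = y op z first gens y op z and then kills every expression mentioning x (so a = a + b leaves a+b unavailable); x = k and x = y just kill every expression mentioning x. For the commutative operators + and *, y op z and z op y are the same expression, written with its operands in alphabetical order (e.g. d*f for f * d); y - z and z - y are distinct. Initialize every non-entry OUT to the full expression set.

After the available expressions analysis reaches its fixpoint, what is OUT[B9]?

Per-block solution:
  B0: | IN={} | OUT={}
  B1: | IN={} | OUT={}
  B2: | IN={} | OUT={}
  B3: | IN={} | OUT={}
  B4: | IN={} | OUT={}
  B5: | IN={} | OUT={}
  B6: | IN={} | OUT={}
  B7: | IN={} | OUT={b+e, e-e}
  B8: | IN={} | OUT={a+b}
  B9: | IN={} | OUT={b*e}

Merge at B9: IN[B9] = OUT[B6] ∩ OUT[B7] ∩ OUT[B8] = {}
Applying B9's transfer function to that IN value gives OUT[B9] (row B9 above).

Answer: {b*e}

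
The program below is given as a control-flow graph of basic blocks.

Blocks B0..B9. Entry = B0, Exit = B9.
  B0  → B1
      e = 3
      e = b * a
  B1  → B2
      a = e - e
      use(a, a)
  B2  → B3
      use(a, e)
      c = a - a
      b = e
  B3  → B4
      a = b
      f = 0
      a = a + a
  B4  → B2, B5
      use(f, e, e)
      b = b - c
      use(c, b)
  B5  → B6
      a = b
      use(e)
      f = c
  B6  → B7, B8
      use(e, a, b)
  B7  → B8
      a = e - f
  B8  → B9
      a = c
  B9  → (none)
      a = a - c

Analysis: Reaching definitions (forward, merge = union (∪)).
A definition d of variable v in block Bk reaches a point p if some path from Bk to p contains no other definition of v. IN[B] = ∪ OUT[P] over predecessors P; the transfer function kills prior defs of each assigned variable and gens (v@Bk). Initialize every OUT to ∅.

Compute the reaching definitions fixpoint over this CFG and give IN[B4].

Answer: {a@B3, b@B2, c@B2, e@B0, f@B3}

Working:
Per-block solution:
  B0:   IN={}   OUT={e@B0}
  B1:   IN={e@B0}   OUT={a@B1, e@B0}
  B2:   IN={a@B1, a@B3, b@B4, c@B2, e@B0, f@B3}   OUT={a@B1, a@B3, b@B2, c@B2, e@B0, f@B3}
  B3:   IN={a@B1, a@B3, b@B2, c@B2, e@B0, f@B3}   OUT={a@B3, b@B2, c@B2, e@B0, f@B3}
  B4:   IN={a@B3, b@B2, c@B2, e@B0, f@B3}   OUT={a@B3, b@B4, c@B2, e@B0, f@B3}
  B5:   IN={a@B3, b@B4, c@B2, e@B0, f@B3}   OUT={a@B5, b@B4, c@B2, e@B0, f@B5}
  B6:   IN={a@B5, b@B4, c@B2, e@B0, f@B5}   OUT={a@B5, b@B4, c@B2, e@B0, f@B5}
  B7:   IN={a@B5, b@B4, c@B2, e@B0, f@B5}   OUT={a@B7, b@B4, c@B2, e@B0, f@B5}
  B8:   IN={a@B5, a@B7, b@B4, c@B2, e@B0, f@B5}   OUT={a@B8, b@B4, c@B2, e@B0, f@B5}
  B9:   IN={a@B8, b@B4, c@B2, e@B0, f@B5}   OUT={a@B9, b@B4, c@B2, e@B0, f@B5}

Merge at B4: IN[B4] = OUT[B3] = {a@B3, b@B2, c@B2, e@B0, f@B3}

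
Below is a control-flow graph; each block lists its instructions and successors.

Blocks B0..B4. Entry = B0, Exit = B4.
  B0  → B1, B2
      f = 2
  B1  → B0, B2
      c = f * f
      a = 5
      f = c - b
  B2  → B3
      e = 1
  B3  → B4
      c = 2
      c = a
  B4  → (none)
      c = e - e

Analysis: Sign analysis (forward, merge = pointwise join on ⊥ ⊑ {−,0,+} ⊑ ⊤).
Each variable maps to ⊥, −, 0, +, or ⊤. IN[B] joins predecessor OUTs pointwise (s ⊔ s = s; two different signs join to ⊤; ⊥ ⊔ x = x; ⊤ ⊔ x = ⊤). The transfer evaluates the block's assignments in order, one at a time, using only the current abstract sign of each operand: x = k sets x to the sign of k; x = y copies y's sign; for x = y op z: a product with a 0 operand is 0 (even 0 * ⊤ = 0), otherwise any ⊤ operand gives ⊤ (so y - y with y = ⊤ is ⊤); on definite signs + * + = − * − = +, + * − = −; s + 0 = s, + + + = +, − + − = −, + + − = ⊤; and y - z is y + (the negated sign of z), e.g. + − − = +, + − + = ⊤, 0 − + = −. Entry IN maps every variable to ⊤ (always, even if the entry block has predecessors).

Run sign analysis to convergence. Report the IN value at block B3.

Answer: {a: ⊤, b: ⊤, c: ⊤, d: ⊤, e: +, f: ⊤}

Derivation:
Per-block solution:
  B0:  IN=(all ⊤)  OUT={f:+; rest ⊤}
  B1:  IN={f:+; rest ⊤}  OUT={a:+, c:+; rest ⊤}
  B2:  IN=(all ⊤)  OUT={e:+; rest ⊤}
  B3:  IN={e:+; rest ⊤}  OUT={e:+; rest ⊤}
  B4:  IN={e:+; rest ⊤}  OUT={e:+; rest ⊤}

Merge at B3: IN[B3] = OUT[B2] = {a: ⊤, b: ⊤, c: ⊤, d: ⊤, e: +, f: ⊤}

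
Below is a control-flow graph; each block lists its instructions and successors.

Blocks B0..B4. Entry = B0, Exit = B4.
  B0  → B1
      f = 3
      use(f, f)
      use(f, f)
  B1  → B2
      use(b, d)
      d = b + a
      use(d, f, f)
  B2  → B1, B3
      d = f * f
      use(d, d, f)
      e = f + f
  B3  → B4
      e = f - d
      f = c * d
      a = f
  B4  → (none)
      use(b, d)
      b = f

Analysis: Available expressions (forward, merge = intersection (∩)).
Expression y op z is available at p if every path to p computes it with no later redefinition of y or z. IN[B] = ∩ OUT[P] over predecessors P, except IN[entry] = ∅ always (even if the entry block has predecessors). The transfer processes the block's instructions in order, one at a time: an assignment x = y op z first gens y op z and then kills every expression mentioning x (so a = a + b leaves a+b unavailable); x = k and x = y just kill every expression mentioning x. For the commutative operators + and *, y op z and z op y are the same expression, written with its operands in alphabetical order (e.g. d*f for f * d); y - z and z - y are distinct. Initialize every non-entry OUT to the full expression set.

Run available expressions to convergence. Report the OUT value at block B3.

Answer: {c*d}

Derivation:
Fixpoint table:
  B0:  IN={}  OUT={}
  B1:  IN={}  OUT={a+b}
  B2:  IN={a+b}  OUT={a+b, f*f, f+f}
  B3:  IN={a+b, f*f, f+f}  OUT={c*d}
  B4:  IN={c*d}  OUT={c*d}

Merge at B3: IN[B3] = OUT[B2] = {a+b, f*f, f+f}
Applying B3's transfer function to that IN value gives OUT[B3] (row B3 above).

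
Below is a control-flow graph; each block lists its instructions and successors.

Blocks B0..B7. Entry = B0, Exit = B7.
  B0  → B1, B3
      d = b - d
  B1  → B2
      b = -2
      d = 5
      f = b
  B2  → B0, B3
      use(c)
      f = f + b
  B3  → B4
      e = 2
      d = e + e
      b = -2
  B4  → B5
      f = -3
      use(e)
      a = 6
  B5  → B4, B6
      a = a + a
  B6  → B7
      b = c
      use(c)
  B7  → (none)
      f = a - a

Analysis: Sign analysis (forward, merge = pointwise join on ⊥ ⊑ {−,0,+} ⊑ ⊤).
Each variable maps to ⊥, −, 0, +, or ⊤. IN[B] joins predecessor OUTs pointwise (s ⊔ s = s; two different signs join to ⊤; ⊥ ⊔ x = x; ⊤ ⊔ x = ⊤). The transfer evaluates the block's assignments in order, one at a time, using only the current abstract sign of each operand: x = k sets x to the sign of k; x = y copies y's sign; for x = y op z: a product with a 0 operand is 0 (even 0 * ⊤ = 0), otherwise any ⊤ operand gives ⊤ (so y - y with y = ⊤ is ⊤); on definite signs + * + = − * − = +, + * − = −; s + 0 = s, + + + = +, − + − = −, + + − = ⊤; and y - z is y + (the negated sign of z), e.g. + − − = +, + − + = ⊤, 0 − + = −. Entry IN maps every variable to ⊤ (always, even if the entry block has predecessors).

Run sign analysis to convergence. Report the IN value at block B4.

Answer: {a: ⊤, b: -, c: ⊤, d: +, e: +, f: ⊤}

Working:
Per-block solution:
  B0:  IN=(all ⊤)  OUT=(all ⊤)
  B1:  IN=(all ⊤)  OUT={b:-, d:+, f:-; rest ⊤}
  B2:  IN={b:-, d:+, f:-; rest ⊤}  OUT={b:-, d:+, f:-; rest ⊤}
  B3:  IN=(all ⊤)  OUT={b:-, d:+, e:+; rest ⊤}
  B4:  IN={b:-, d:+, e:+; rest ⊤}  OUT={a:+, b:-, d:+, e:+, f:-; rest ⊤}
  B5:  IN={a:+, b:-, d:+, e:+, f:-; rest ⊤}  OUT={a:+, b:-, d:+, e:+, f:-; rest ⊤}
  B6:  IN={a:+, b:-, d:+, e:+, f:-; rest ⊤}  OUT={a:+, d:+, e:+, f:-; rest ⊤}
  B7:  IN={a:+, d:+, e:+, f:-; rest ⊤}  OUT={a:+, d:+, e:+; rest ⊤}

Merge at B4: IN[B4] = OUT[B3] ⊔ OUT[B5] = {a: ⊤, b: -, c: ⊤, d: +, e: +, f: ⊤}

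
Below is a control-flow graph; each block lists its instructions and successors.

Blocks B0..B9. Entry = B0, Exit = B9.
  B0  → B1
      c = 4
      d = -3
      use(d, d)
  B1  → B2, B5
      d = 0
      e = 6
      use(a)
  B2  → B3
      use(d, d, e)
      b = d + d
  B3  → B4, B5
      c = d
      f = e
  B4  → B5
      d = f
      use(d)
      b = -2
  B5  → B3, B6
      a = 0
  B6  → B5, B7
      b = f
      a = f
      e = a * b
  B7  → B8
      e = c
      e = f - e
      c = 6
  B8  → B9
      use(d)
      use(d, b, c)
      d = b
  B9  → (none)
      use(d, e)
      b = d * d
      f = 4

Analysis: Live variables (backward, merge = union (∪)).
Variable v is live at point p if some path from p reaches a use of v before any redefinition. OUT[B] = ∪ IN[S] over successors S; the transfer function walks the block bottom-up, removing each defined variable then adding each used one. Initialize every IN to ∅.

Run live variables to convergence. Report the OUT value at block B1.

Answer: {c, d, e, f}

Trace:
Fixpoint table:
  B0:  IN={a, f}  OUT={a, c, f}
  B1:  IN={a, c, f}  OUT={c, d, e, f}
  B2:  IN={d, e}  OUT={d, e}
  B3:  IN={d, e}  OUT={c, d, e, f}
  B4:  IN={c, e, f}  OUT={c, d, e, f}
  B5:  IN={c, d, e, f}  OUT={c, d, e, f}
  B6:  IN={c, d, f}  OUT={b, c, d, e, f}
  B7:  IN={b, c, d, f}  OUT={b, c, d, e}
  B8:  IN={b, c, d, e}  OUT={d, e}
  B9:  IN={d, e}  OUT={}

Merge at B1: OUT[B1] = IN[B2] ⊔ IN[B5] = {c, d, e, f}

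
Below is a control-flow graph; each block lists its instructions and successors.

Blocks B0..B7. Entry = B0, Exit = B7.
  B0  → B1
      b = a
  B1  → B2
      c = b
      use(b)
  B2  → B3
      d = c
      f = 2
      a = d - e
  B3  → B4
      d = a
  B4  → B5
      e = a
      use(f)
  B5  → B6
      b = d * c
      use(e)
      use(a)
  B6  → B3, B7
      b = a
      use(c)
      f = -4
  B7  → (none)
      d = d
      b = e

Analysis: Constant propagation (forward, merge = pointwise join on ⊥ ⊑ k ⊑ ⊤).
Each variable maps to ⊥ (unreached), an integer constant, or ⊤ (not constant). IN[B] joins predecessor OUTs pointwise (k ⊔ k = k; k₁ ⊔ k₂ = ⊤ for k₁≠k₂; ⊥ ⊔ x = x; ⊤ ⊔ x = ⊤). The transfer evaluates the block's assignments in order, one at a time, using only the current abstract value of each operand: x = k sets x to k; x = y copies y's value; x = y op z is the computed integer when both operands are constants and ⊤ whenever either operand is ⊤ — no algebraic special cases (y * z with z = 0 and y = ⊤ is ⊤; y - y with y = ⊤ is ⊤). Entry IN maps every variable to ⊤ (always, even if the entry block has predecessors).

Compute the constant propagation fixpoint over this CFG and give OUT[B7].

Answer: {a: ⊤, b: ⊤, c: ⊤, d: ⊤, e: ⊤, f: -4}

Working:
Fixpoint table:
  B0: | IN=(all ⊤) | OUT=(all ⊤)
  B1: | IN=(all ⊤) | OUT=(all ⊤)
  B2: | IN=(all ⊤) | OUT={f:2; rest ⊤}
  B3: | IN=(all ⊤) | OUT=(all ⊤)
  B4: | IN=(all ⊤) | OUT=(all ⊤)
  B5: | IN=(all ⊤) | OUT=(all ⊤)
  B6: | IN=(all ⊤) | OUT={f:-4; rest ⊤}
  B7: | IN={f:-4; rest ⊤} | OUT={f:-4; rest ⊤}

Merge at B7: IN[B7] = OUT[B6] = {a: ⊤, b: ⊤, c: ⊤, d: ⊤, e: ⊤, f: -4}
Applying B7's transfer function to that IN value gives OUT[B7] (row B7 above).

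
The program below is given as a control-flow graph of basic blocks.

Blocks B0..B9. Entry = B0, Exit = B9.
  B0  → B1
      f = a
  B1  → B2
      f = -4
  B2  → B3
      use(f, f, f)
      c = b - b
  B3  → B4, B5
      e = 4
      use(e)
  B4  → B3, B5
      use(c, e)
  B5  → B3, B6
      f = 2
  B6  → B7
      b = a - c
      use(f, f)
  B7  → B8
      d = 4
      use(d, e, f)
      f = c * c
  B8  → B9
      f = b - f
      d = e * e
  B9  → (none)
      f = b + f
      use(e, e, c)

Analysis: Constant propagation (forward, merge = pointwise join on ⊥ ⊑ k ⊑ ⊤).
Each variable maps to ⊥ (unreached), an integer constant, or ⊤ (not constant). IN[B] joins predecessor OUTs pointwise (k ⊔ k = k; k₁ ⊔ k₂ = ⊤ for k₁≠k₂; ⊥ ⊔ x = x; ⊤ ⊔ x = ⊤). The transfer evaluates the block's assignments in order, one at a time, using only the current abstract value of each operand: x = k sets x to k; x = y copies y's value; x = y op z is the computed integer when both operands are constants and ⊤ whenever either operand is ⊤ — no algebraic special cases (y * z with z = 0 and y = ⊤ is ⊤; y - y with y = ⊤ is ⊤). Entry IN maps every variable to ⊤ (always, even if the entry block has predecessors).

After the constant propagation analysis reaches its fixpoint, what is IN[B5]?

Converged values:
  B0: | IN=(all ⊤) | OUT=(all ⊤)
  B1: | IN=(all ⊤) | OUT={f:-4; rest ⊤}
  B2: | IN={f:-4; rest ⊤} | OUT={f:-4; rest ⊤}
  B3: | IN=(all ⊤) | OUT={e:4; rest ⊤}
  B4: | IN={e:4; rest ⊤} | OUT={e:4; rest ⊤}
  B5: | IN={e:4; rest ⊤} | OUT={e:4, f:2; rest ⊤}
  B6: | IN={e:4, f:2; rest ⊤} | OUT={e:4, f:2; rest ⊤}
  B7: | IN={e:4, f:2; rest ⊤} | OUT={d:4, e:4; rest ⊤}
  B8: | IN={d:4, e:4; rest ⊤} | OUT={d:16, e:4; rest ⊤}
  B9: | IN={d:16, e:4; rest ⊤} | OUT={d:16, e:4; rest ⊤}

Merge at B5: IN[B5] = OUT[B3] ⊔ OUT[B4] = {a: ⊤, b: ⊤, c: ⊤, d: ⊤, e: 4, f: ⊤}

Answer: {a: ⊤, b: ⊤, c: ⊤, d: ⊤, e: 4, f: ⊤}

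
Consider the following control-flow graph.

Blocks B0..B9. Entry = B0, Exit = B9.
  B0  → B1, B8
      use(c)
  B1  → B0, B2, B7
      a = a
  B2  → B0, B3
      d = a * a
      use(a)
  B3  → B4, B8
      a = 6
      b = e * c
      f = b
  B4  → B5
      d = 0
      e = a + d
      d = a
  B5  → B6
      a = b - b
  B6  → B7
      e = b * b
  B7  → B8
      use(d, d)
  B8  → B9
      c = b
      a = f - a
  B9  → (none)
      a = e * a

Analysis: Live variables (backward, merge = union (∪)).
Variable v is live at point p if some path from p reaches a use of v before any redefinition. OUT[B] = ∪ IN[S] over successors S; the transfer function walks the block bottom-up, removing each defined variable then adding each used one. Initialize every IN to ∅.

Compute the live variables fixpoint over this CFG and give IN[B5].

Per-block solution:
  B0: | IN={a, b, c, d, e, f} | OUT={a, b, c, d, e, f}
  B1: | IN={a, b, c, d, e, f} | OUT={a, b, c, d, e, f}
  B2: | IN={a, b, c, e, f} | OUT={a, b, c, d, e, f}
  B3: | IN={c, e} | OUT={a, b, e, f}
  B4: | IN={a, b, f} | OUT={b, d, f}
  B5: | IN={b, d, f} | OUT={a, b, d, f}
  B6: | IN={a, b, d, f} | OUT={a, b, d, e, f}
  B7: | IN={a, b, d, e, f} | OUT={a, b, e, f}
  B8: | IN={a, b, e, f} | OUT={a, e}
  B9: | IN={a, e} | OUT={}

Merge at B5: OUT[B5] = IN[B6] = {a, b, d, f}
Applying B5's transfer function to that OUT value gives IN[B5] (row B5 above).

Answer: {b, d, f}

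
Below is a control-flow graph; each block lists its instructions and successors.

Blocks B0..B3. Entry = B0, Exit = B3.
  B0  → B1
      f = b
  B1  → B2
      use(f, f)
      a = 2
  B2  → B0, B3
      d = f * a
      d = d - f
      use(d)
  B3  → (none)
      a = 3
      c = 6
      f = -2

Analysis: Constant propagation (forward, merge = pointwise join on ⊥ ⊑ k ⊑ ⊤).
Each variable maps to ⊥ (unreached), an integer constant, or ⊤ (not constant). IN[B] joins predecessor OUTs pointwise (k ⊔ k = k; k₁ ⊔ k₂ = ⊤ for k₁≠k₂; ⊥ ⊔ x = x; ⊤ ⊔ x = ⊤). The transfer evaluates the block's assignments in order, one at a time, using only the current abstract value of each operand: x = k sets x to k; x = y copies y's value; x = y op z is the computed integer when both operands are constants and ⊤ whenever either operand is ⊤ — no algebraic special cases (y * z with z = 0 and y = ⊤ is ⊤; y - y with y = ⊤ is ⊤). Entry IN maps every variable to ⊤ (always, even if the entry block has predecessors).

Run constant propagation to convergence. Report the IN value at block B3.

Per-block solution:
  B0:  IN=(all ⊤)  OUT=(all ⊤)
  B1:  IN=(all ⊤)  OUT={a:2; rest ⊤}
  B2:  IN={a:2; rest ⊤}  OUT={a:2; rest ⊤}
  B3:  IN={a:2; rest ⊤}  OUT={a:3, c:6, f:-2; rest ⊤}

Merge at B3: IN[B3] = OUT[B2] = {a: 2, b: ⊤, c: ⊤, d: ⊤, e: ⊤, f: ⊤}

Answer: {a: 2, b: ⊤, c: ⊤, d: ⊤, e: ⊤, f: ⊤}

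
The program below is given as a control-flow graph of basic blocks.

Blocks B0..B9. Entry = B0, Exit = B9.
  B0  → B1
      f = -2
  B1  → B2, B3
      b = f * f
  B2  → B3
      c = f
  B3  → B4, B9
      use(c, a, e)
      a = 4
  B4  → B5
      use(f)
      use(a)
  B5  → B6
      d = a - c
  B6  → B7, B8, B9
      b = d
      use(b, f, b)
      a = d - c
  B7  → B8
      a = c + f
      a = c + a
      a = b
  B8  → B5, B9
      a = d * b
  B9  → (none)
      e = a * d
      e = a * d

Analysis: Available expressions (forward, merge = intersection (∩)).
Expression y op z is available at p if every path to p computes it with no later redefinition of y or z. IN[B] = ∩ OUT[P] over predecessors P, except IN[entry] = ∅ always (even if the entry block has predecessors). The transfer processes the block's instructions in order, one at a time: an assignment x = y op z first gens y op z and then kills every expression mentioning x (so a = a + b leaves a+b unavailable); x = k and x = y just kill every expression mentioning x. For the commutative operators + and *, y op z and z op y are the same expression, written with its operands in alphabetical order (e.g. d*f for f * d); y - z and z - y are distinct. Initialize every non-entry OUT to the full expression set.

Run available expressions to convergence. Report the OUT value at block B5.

Converged values:
  B0:  IN={}  OUT={}
  B1:  IN={}  OUT={f*f}
  B2:  IN={f*f}  OUT={f*f}
  B3:  IN={f*f}  OUT={f*f}
  B4:  IN={f*f}  OUT={f*f}
  B5:  IN={f*f}  OUT={a-c, f*f}
  B6:  IN={a-c, f*f}  OUT={d-c, f*f}
  B7:  IN={d-c, f*f}  OUT={c+f, d-c, f*f}
  B8:  IN={d-c, f*f}  OUT={b*d, d-c, f*f}
  B9:  IN={f*f}  OUT={a*d, f*f}

Merge at B5: IN[B5] = OUT[B4] ∩ OUT[B8] = {f*f}
Applying B5's transfer function to that IN value gives OUT[B5] (row B5 above).

Answer: {a-c, f*f}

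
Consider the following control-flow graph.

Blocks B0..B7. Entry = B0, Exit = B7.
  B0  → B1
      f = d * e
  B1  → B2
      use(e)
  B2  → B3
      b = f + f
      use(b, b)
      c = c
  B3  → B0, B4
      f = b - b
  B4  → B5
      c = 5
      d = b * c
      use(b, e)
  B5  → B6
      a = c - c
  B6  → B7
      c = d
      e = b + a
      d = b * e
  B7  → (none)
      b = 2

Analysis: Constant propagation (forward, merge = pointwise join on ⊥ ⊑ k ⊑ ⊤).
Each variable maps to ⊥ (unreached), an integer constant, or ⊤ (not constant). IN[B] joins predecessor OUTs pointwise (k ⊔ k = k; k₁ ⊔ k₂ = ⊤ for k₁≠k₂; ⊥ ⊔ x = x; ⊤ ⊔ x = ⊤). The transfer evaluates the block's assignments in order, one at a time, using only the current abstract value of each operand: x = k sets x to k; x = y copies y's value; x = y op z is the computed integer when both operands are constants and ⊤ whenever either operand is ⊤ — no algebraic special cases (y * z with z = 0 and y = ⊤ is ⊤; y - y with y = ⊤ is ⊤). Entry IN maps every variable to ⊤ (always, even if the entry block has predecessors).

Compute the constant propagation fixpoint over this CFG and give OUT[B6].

Answer: {a: 0, b: ⊤, c: ⊤, d: ⊤, e: ⊤, f: ⊤}

Trace:
Converged values:
  B0:   IN=(all ⊤)   OUT=(all ⊤)
  B1:   IN=(all ⊤)   OUT=(all ⊤)
  B2:   IN=(all ⊤)   OUT=(all ⊤)
  B3:   IN=(all ⊤)   OUT=(all ⊤)
  B4:   IN=(all ⊤)   OUT={c:5; rest ⊤}
  B5:   IN={c:5; rest ⊤}   OUT={a:0, c:5; rest ⊤}
  B6:   IN={a:0, c:5; rest ⊤}   OUT={a:0; rest ⊤}
  B7:   IN={a:0; rest ⊤}   OUT={a:0, b:2; rest ⊤}

Merge at B6: IN[B6] = OUT[B5] = {a: 0, b: ⊤, c: 5, d: ⊤, e: ⊤, f: ⊤}
Applying B6's transfer function to that IN value gives OUT[B6] (row B6 above).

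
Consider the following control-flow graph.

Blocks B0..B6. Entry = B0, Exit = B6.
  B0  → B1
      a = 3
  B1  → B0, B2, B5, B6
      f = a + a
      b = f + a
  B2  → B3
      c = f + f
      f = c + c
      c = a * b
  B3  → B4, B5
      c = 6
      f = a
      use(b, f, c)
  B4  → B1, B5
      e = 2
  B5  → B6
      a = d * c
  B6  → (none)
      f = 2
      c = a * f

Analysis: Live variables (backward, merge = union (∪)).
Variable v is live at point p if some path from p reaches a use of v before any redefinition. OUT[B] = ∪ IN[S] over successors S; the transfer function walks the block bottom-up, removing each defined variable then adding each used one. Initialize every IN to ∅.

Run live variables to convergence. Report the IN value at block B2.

Per-block solution:
  B0:  IN={c, d}  OUT={a, c, d}
  B1:  IN={a, c, d}  OUT={a, b, c, d, f}
  B2:  IN={a, b, d, f}  OUT={a, b, d}
  B3:  IN={a, b, d}  OUT={a, c, d}
  B4:  IN={a, c, d}  OUT={a, c, d}
  B5:  IN={c, d}  OUT={a}
  B6:  IN={a}  OUT={}

Merge at B2: OUT[B2] = IN[B3] = {a, b, d}
Applying B2's transfer function to that OUT value gives IN[B2] (row B2 above).

Answer: {a, b, d, f}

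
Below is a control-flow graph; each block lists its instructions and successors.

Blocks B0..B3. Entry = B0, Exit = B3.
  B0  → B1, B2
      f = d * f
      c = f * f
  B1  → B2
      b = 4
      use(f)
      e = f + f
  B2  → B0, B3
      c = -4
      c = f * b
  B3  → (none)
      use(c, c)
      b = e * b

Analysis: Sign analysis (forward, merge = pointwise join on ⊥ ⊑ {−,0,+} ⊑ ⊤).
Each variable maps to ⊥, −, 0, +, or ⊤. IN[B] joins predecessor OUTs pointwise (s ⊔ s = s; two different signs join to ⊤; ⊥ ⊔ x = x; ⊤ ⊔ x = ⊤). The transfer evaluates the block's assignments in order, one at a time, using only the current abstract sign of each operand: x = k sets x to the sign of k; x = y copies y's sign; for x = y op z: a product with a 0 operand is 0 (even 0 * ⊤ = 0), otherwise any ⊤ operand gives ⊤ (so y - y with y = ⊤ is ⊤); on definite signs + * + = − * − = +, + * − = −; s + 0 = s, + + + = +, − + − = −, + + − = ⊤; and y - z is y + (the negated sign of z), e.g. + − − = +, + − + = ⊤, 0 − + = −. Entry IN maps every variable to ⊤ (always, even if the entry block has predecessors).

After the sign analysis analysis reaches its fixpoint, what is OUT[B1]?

Answer: {a: ⊤, b: +, c: ⊤, d: ⊤, e: ⊤, f: ⊤}

Derivation:
Per-block solution:
  B0: | IN=(all ⊤) | OUT=(all ⊤)
  B1: | IN=(all ⊤) | OUT={b:+; rest ⊤}
  B2: | IN=(all ⊤) | OUT=(all ⊤)
  B3: | IN=(all ⊤) | OUT=(all ⊤)

Merge at B1: IN[B1] = OUT[B0] = {a: ⊤, b: ⊤, c: ⊤, d: ⊤, e: ⊤, f: ⊤}
Applying B1's transfer function to that IN value gives OUT[B1] (row B1 above).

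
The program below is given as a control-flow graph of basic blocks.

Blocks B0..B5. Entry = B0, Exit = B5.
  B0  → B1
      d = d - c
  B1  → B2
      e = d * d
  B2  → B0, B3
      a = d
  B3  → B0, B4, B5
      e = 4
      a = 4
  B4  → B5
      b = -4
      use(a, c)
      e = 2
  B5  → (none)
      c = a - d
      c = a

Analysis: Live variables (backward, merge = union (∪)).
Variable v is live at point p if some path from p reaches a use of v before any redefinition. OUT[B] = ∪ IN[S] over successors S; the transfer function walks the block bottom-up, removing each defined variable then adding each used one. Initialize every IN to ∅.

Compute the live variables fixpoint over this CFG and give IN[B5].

Answer: {a, d}

Derivation:
Per-block solution:
  B0:  IN={c, d}  OUT={c, d}
  B1:  IN={c, d}  OUT={c, d}
  B2:  IN={c, d}  OUT={c, d}
  B3:  IN={c, d}  OUT={a, c, d}
  B4:  IN={a, c, d}  OUT={a, d}
  B5:  IN={a, d}  OUT={}

B5 is the boundary node: OUT[B5] = {}
Applying B5's transfer function to that OUT value gives IN[B5] (row B5 above).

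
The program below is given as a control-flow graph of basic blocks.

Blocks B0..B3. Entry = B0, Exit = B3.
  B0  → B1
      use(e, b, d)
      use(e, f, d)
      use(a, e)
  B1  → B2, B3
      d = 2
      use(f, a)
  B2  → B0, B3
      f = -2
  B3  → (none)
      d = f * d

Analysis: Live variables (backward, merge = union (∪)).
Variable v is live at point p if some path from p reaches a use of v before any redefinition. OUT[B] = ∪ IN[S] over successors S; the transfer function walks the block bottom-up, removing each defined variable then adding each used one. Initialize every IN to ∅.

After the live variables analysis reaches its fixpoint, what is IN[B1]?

Answer: {a, b, e, f}

Derivation:
Converged values:
  B0:   IN={a, b, d, e, f}   OUT={a, b, e, f}
  B1:   IN={a, b, e, f}   OUT={a, b, d, e, f}
  B2:   IN={a, b, d, e}   OUT={a, b, d, e, f}
  B3:   IN={d, f}   OUT={}

Merge at B1: OUT[B1] = IN[B2] ⊔ IN[B3] = {a, b, d, e, f}
Applying B1's transfer function to that OUT value gives IN[B1] (row B1 above).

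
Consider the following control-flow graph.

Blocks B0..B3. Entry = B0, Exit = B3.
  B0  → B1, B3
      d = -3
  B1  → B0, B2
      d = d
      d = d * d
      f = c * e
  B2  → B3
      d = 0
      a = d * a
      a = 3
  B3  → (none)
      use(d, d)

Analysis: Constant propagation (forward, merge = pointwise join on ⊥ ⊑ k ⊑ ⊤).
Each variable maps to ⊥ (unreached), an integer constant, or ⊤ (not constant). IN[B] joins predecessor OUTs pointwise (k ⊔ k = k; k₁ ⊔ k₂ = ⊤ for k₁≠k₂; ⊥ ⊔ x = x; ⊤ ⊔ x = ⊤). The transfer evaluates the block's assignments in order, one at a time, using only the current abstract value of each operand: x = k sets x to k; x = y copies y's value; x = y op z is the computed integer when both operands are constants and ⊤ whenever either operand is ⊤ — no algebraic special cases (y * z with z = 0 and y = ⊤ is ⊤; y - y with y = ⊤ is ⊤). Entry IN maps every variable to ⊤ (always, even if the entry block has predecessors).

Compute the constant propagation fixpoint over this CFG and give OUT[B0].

Answer: {a: ⊤, b: ⊤, c: ⊤, d: -3, e: ⊤, f: ⊤}

Derivation:
Per-block solution:
  B0:  IN=(all ⊤)  OUT={d:-3; rest ⊤}
  B1:  IN={d:-3; rest ⊤}  OUT={d:9; rest ⊤}
  B2:  IN={d:9; rest ⊤}  OUT={a:3, d:0; rest ⊤}
  B3:  IN=(all ⊤)  OUT=(all ⊤)

Merge at B0 (entry node, so the boundary value (all ⊤) is joined with the incoming edge(s)): IN[B0] = (all ⊤) ⊔ OUT[B1] = {a: ⊤, b: ⊤, c: ⊤, d: ⊤, e: ⊤, f: ⊤}
Applying B0's transfer function to that IN value gives OUT[B0] (row B0 above).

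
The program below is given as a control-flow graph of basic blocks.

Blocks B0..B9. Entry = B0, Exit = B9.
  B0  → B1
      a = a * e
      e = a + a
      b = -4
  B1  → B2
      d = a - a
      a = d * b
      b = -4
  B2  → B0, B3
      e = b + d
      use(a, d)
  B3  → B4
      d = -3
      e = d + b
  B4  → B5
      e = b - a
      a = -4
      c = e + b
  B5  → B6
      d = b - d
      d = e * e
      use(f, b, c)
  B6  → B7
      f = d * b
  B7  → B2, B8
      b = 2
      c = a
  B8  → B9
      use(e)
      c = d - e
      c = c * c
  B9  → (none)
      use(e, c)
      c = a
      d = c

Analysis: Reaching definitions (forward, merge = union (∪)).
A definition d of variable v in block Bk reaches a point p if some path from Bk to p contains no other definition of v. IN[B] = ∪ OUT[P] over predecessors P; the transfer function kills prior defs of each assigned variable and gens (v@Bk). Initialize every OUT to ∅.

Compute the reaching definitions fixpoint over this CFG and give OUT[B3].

Answer: {a@B1, a@B4, b@B1, b@B7, c@B7, d@B3, e@B3, f@B6}

Trace:
Converged values:
  B0:  IN={a@B1, a@B4, b@B1, b@B7, c@B7, d@B1, d@B5, e@B2, f@B6}  OUT={a@B0, b@B0, c@B7, d@B1, d@B5, e@B0, f@B6}
  B1:  IN={a@B0, b@B0, c@B7, d@B1, d@B5, e@B0, f@B6}  OUT={a@B1, b@B1, c@B7, d@B1, e@B0, f@B6}
  B2:  IN={a@B1, a@B4, b@B1, b@B7, c@B7, d@B1, d@B5, e@B0, e@B4, f@B6}  OUT={a@B1, a@B4, b@B1, b@B7, c@B7, d@B1, d@B5, e@B2, f@B6}
  B3:  IN={a@B1, a@B4, b@B1, b@B7, c@B7, d@B1, d@B5, e@B2, f@B6}  OUT={a@B1, a@B4, b@B1, b@B7, c@B7, d@B3, e@B3, f@B6}
  B4:  IN={a@B1, a@B4, b@B1, b@B7, c@B7, d@B3, e@B3, f@B6}  OUT={a@B4, b@B1, b@B7, c@B4, d@B3, e@B4, f@B6}
  B5:  IN={a@B4, b@B1, b@B7, c@B4, d@B3, e@B4, f@B6}  OUT={a@B4, b@B1, b@B7, c@B4, d@B5, e@B4, f@B6}
  B6:  IN={a@B4, b@B1, b@B7, c@B4, d@B5, e@B4, f@B6}  OUT={a@B4, b@B1, b@B7, c@B4, d@B5, e@B4, f@B6}
  B7:  IN={a@B4, b@B1, b@B7, c@B4, d@B5, e@B4, f@B6}  OUT={a@B4, b@B7, c@B7, d@B5, e@B4, f@B6}
  B8:  IN={a@B4, b@B7, c@B7, d@B5, e@B4, f@B6}  OUT={a@B4, b@B7, c@B8, d@B5, e@B4, f@B6}
  B9:  IN={a@B4, b@B7, c@B8, d@B5, e@B4, f@B6}  OUT={a@B4, b@B7, c@B9, d@B9, e@B4, f@B6}

Merge at B3: IN[B3] = OUT[B2] = {a@B1, a@B4, b@B1, b@B7, c@B7, d@B1, d@B5, e@B2, f@B6}
Applying B3's transfer function to that IN value gives OUT[B3] (row B3 above).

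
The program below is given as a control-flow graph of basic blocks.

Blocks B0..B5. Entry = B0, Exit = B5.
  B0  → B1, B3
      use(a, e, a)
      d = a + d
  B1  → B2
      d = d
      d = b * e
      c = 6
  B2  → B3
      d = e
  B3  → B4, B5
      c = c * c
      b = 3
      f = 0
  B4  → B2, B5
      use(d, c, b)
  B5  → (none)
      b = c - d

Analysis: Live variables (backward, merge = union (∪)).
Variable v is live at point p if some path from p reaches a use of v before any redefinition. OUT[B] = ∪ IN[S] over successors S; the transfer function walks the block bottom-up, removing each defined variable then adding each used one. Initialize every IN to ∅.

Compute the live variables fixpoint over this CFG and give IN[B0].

Answer: {a, b, c, d, e}

Working:
Converged values:
  B0:   IN={a, b, c, d, e}   OUT={b, c, d, e}
  B1:   IN={b, d, e}   OUT={c, e}
  B2:   IN={c, e}   OUT={c, d, e}
  B3:   IN={c, d, e}   OUT={b, c, d, e}
  B4:   IN={b, c, d, e}   OUT={c, d, e}
  B5:   IN={c, d}   OUT={}

Merge at B0: OUT[B0] = IN[B1] ⊔ IN[B3] = {b, c, d, e}
Applying B0's transfer function to that OUT value gives IN[B0] (row B0 above).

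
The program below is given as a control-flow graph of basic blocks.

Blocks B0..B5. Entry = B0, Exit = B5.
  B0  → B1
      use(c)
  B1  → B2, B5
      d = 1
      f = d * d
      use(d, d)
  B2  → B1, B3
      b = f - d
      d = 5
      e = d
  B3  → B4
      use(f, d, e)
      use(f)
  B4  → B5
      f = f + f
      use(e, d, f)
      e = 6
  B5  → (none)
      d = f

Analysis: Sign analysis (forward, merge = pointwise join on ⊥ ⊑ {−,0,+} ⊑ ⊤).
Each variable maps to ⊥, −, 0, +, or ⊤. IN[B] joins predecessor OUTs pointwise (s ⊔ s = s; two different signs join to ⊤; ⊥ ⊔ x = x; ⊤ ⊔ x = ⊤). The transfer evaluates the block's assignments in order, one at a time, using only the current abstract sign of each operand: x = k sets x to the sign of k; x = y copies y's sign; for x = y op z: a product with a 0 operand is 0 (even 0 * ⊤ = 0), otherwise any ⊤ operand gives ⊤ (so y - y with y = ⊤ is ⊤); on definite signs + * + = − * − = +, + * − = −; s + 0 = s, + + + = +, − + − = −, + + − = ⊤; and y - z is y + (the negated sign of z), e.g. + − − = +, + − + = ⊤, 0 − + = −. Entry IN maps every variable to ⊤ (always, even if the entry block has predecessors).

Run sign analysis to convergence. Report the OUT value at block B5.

Answer: {a: ⊤, b: ⊤, c: ⊤, d: +, e: ⊤, f: +}

Working:
Converged values:
  B0:  IN=(all ⊤)  OUT=(all ⊤)
  B1:  IN=(all ⊤)  OUT={d:+, f:+; rest ⊤}
  B2:  IN={d:+, f:+; rest ⊤}  OUT={d:+, e:+, f:+; rest ⊤}
  B3:  IN={d:+, e:+, f:+; rest ⊤}  OUT={d:+, e:+, f:+; rest ⊤}
  B4:  IN={d:+, e:+, f:+; rest ⊤}  OUT={d:+, e:+, f:+; rest ⊤}
  B5:  IN={d:+, f:+; rest ⊤}  OUT={d:+, f:+; rest ⊤}

Merge at B5: IN[B5] = OUT[B1] ⊔ OUT[B4] = {a: ⊤, b: ⊤, c: ⊤, d: +, e: ⊤, f: +}
Applying B5's transfer function to that IN value gives OUT[B5] (row B5 above).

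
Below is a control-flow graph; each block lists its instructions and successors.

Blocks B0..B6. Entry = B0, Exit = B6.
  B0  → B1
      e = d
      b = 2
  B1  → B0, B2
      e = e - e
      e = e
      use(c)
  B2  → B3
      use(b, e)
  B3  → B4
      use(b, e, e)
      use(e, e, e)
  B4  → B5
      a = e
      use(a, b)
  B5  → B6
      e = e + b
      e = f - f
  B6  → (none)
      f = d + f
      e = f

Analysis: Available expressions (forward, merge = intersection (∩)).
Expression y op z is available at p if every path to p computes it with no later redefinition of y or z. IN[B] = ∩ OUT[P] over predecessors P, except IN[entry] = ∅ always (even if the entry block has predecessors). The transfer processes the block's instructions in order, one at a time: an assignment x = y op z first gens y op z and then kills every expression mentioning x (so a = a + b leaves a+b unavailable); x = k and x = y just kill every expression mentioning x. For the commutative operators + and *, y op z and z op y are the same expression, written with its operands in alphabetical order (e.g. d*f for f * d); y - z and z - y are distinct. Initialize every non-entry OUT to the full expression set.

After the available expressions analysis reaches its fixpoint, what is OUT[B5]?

Fixpoint table:
  B0:   IN={}   OUT={}
  B1:   IN={}   OUT={}
  B2:   IN={}   OUT={}
  B3:   IN={}   OUT={}
  B4:   IN={}   OUT={}
  B5:   IN={}   OUT={f-f}
  B6:   IN={f-f}   OUT={}

Merge at B5: IN[B5] = OUT[B4] = {}
Applying B5's transfer function to that IN value gives OUT[B5] (row B5 above).

Answer: {f-f}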